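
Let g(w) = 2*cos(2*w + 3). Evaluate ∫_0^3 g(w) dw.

-sin(3) + sin(9)

Let u = 2*w + 3, so du = 2 dw. When w = 0, u = 3; when w = 3, u = 9.
The integral becomes ∫ cos(u) du from 3 to 9, with antiderivative sin(u).
Back in w: F(w) = sin(2*w + 3).
Then F(3) - F(0) = (sin(9)) - (sin(3)) = -sin(3) + sin(9).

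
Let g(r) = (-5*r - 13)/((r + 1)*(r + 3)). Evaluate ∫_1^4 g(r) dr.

-4*log(5) - log(7) + 6*log(2)

Factor the denominator: r**2 + 4*r + 3 = (r + 3)(r + 1).
Partial fractions: (-5*r - 13)/((r + 1)*(r + 3)) = -1/(r + 3) - 4/(r + 1).
An antiderivative is F(r) = -4*log(r + 1) - log(r + 3).
Then F(4) - F(1) = (-4*log(5) - log(7)) - (-log(64)) = -4*log(5) - log(7) + 6*log(2).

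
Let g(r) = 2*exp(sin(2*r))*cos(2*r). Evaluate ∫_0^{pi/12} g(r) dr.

-1 + exp(1/2)

Let u = sin(2*r), so du = 2*cos(2*r) dr. When r = 0, u = 0; when r = pi/12, u = 1/2.
The integral becomes ∫ exp(u) du from 0 to 1/2, with antiderivative exp(u).
Back in r: F(r) = exp(sin(2*r)).
Then F(pi/12) - F(0) = (exp(1/2)) - (1) = -1 + exp(1/2).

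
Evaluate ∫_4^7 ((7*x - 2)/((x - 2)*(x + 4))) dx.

Factor the denominator: x**2 + 2*x - 8 = (x + 4)(x - 2).
Partial fractions: (7*x - 2)/((x - 2)*(x + 4)) = 5/(x + 4) + 2/(x - 2).
An antiderivative is F(x) = 2*log(x - 2) + 5*log(x + 4).
Then F(7) - F(4) = (2*log(5) + 5*log(11)) - (17*log(2)) = -17*log(2) + 2*log(5) + 5*log(11).

-17*log(2) + 2*log(5) + 5*log(11)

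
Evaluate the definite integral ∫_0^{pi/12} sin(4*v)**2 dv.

-sqrt(3)/32 + pi/24

Use the identity sin^2(4*v) = (1 - cos(8*v))/2.
An antiderivative is F(v) = v/2 - sin(8*v)/16.
Then F(pi/12) - F(0) = (-sqrt(3)/32 + pi/24) - (0) = -sqrt(3)/32 + pi/24.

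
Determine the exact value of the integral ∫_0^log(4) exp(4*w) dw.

Let u = exp(w), so du = exp(w) dw. When w = 0, u = 1; when w = log(4), u = 4.
The integral becomes ∫ u**3 du from 1 to 4, with antiderivative u**4/4.
Back in w: F(w) = exp(4*w)/4.
Then F(log(4)) - F(0) = (64) - (1/4) = 255/4.

255/4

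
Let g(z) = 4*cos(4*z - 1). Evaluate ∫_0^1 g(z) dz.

Let u = 4*z - 1, so du = 4 dz. When z = 0, u = -1; when z = 1, u = 3.
The integral becomes ∫ cos(u) du from -1 to 3, with antiderivative sin(u).
Back in z: F(z) = sin(4*z - 1).
Then F(1) - F(0) = (sin(3)) - (-sin(1)) = sin(3) + sin(1).

sin(3) + sin(1)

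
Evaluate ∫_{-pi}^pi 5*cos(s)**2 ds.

Use the identity cos^2(s) = (1 + cos(2*s))/2.
An antiderivative is F(s) = 5*s/2 + 5*sin(2*s)/4.
Then F(pi) - F(-pi) = (5*pi/2) - (-5*pi/2) = 5*pi.

5*pi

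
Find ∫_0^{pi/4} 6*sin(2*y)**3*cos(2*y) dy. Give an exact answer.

3/4

Let u = sin(2*y), so du = 2*cos(2*y) dy. When y = 0, u = 0; when y = pi/4, u = 1.
The integral becomes 3·∫ u**3 du from 0 to 1, with antiderivative 3*u**4/4.
Back in y: F(y) = 3*sin(2*y)**4/4.
Then F(pi/4) - F(0) = (3/4) - (0) = 3/4.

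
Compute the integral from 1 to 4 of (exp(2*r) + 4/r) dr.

An antiderivative is F(r) = exp(2*r)/2 + 4*log(r).
Then F(4) - F(1) = (8*log(2) + exp(8)/2) - (exp(2)/2) = -exp(2)/2 + 8*log(2) + exp(8)/2.

-exp(2)/2 + 8*log(2) + exp(8)/2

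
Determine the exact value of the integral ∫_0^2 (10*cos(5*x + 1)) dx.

Let u = 5*x + 1, so du = 5 dx. When x = 0, u = 1; when x = 2, u = 11.
The integral becomes 2·∫ cos(u) du from 1 to 11, with antiderivative 2*sin(u).
Back in x: F(x) = 2*sin(5*x + 1).
Then F(2) - F(0) = (2*sin(11)) - (2*sin(1)) = 2*sin(11) - 2*sin(1).

2*sin(11) - 2*sin(1)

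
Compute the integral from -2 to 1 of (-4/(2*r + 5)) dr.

An antiderivative is F(r) = -2*log(2*r + 5).
Then F(1) - F(-2) = (-log(49)) - (0) = -log(49).

-log(49)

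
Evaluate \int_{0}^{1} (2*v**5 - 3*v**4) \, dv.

By the power rule, an antiderivative is F(v) = v**6/3 - 3*v**5/5.
Then F(1) - F(0) = (-4/15) - (0) = -4/15.

-4/15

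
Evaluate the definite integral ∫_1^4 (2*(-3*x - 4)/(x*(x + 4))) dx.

-16*log(2) + 4*log(5)

Factor the denominator: x**2 + 4*x = (x + 4)x.
Partial fractions: 2*(-3*x - 4)/(x*(x + 4)) = -4/(x + 4) - 2/x.
An antiderivative is F(x) = -2*log(x) - 4*log(x + 4).
Then F(4) - F(1) = (-16*log(2)) - (-4*log(5)) = -16*log(2) + 4*log(5).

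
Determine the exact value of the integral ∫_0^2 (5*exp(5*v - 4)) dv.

Let u = 5*v - 4, so du = 5 dv. When v = 0, u = -4; when v = 2, u = 6.
The integral becomes ∫ exp(u) du from -4 to 6, with antiderivative exp(u).
Back in v: F(v) = exp(5*v - 4).
Then F(2) - F(0) = (exp(6)) - (exp(-4)) = -(1 - exp(10))*exp(-4).

-(1 - exp(10))*exp(-4)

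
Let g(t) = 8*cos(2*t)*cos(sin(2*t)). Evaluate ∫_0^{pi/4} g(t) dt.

Let u = sin(2*t), so du = 2*cos(2*t) dt. When t = 0, u = 0; when t = pi/4, u = 1.
The integral becomes 4·∫ cos(u) du from 0 to 1, with antiderivative 4*sin(u).
Back in t: F(t) = 4*sin(sin(2*t)).
Then F(pi/4) - F(0) = (4*sin(1)) - (0) = 4*sin(1).

4*sin(1)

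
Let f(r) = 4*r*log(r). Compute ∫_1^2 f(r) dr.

Integrate by parts once (u = ln r, dv = 4*r dr).
An antiderivative is F(r) = r**2*(2*log(r) - 1).
Then F(2) - F(1) = (-4 + 8*log(2)) - (-1) = -3 + 8*log(2).

-3 + 8*log(2)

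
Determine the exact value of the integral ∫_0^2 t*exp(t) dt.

Integrate by parts once (u = t, dv = exp(t) dt).
An antiderivative is F(t) = (t - 1)*exp(t).
Then F(2) - F(0) = (exp(2)) - (-1) = 1 + exp(2).

1 + exp(2)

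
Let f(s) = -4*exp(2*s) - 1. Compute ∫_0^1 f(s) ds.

1 - 2*exp(2)

An antiderivative is F(s) = -2*exp(2*s) - s.
Then F(1) - F(0) = (-2*exp(2) - 1) - (-2) = 1 - 2*exp(2).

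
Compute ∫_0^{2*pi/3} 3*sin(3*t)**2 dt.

pi

Use the identity sin^2(3*t) = (1 - cos(6*t))/2.
An antiderivative is F(t) = 3*t/2 - sin(6*t)/4.
Then F(2*pi/3) - F(0) = (pi) - (0) = pi.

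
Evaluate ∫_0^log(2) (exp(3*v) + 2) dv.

log(4) + 7/3

An antiderivative is F(v) = exp(3*v)/3 + 2*v.
Then F(log(2)) - F(0) = (log(4) + 8/3) - (1/3) = log(4) + 7/3.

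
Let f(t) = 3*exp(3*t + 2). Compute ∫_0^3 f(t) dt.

-exp(2) + exp(11)

Let u = 3*t + 2, so du = 3 dt. When t = 0, u = 2; when t = 3, u = 11.
The integral becomes ∫ exp(u) du from 2 to 11, with antiderivative exp(u).
Back in t: F(t) = exp(3*t + 2).
Then F(3) - F(0) = (exp(11)) - (exp(2)) = -exp(2) + exp(11).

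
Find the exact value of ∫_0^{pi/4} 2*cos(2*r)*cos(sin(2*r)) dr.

sin(1)

Let u = sin(2*r), so du = 2*cos(2*r) dr. When r = 0, u = 0; when r = pi/4, u = 1.
The integral becomes ∫ cos(u) du from 0 to 1, with antiderivative sin(u).
Back in r: F(r) = sin(sin(2*r)).
Then F(pi/4) - F(0) = (sin(1)) - (0) = sin(1).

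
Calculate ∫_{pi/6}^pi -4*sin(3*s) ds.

-4/3

An antiderivative is F(s) = 4*cos(3*s)/3.
Then F(pi) - F(pi/6) = (-4/3) - (0) = -4/3.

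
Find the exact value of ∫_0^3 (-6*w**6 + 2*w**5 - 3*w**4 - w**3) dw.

-251667/140

By the power rule, an antiderivative is F(w) = -6*w**7/7 + w**6/3 - 3*w**5/5 - w**4/4.
Then F(3) - F(0) = (-251667/140) - (0) = -251667/140.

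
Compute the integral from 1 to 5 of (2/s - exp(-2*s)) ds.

(-exp(8) + 1 + 4*exp(10)*log(5))*exp(-10)/2

An antiderivative is F(s) = 2*log(s) + exp(-2*s)/2.
Then F(5) - F(1) = (exp(-10)/2 + 2*log(5)) - (exp(-2)/2) = (-exp(8) + 1 + 4*exp(10)*log(5))*exp(-10)/2.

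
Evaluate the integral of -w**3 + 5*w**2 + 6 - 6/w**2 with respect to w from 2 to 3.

By the power rule, an antiderivative is F(w) = -w**4/4 + 5*w**3/3 + 6*w + 6/w.
Then F(3) - F(2) = (179/4) - (73/3) = 245/12.

245/12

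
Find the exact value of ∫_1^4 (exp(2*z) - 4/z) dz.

-8*log(2) - exp(2)/2 + exp(8)/2

An antiderivative is F(z) = exp(2*z)/2 - 4*log(z).
Then F(4) - F(1) = (-8*log(2) + exp(8)/2) - (exp(2)/2) = -8*log(2) - exp(2)/2 + exp(8)/2.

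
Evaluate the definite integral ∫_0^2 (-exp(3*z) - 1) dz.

An antiderivative is F(z) = -exp(3*z)/3 - z.
Then F(2) - F(0) = (-exp(6)/3 - 2) - (-1/3) = -exp(6)/3 - 5/3.

-exp(6)/3 - 5/3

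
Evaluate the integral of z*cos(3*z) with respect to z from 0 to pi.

Integrate by parts once (u = z, dv = cos(3*z) dz).
An antiderivative is F(z) = z*sin(3*z)/3 + cos(3*z)/9.
Then F(pi) - F(0) = (-1/9) - (1/9) = -2/9.

-2/9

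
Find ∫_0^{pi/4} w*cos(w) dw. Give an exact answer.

Integrate by parts once (u = w, dv = cos(w) dw).
An antiderivative is F(w) = w*sin(w) + cos(w).
Then F(pi/4) - F(0) = (sqrt(2)*(pi + 4)/8) - (1) = -1 + sqrt(2)*pi/8 + sqrt(2)/2.

-1 + sqrt(2)*pi/8 + sqrt(2)/2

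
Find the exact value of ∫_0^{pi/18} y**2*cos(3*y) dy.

-1/27 + pi**2/1944 + sqrt(3)*pi/162

Integrate by parts twice (u = y^2, dv = cos(3*y) dy).
An antiderivative is F(y) = y**2*sin(3*y)/3 + 2*y*cos(3*y)/9 - 2*sin(3*y)/27.
Then F(pi/18) - F(0) = (-1/27 + pi**2/1944 + sqrt(3)*pi/162) - (0) = -1/27 + pi**2/1944 + sqrt(3)*pi/162.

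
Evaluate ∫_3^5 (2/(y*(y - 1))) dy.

log(36/25)

Factor the denominator: y**2 - y = y(y - 1).
Partial fractions: 2/(y*(y - 1)) = -2/y + 2/(y - 1).
An antiderivative is F(y) = -2*log(y) + 2*log(y - 1).
Then F(5) - F(3) = (log(16/25)) - (log(4/9)) = log(36/25).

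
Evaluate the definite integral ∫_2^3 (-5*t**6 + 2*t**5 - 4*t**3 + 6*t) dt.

-27280/21

By the power rule, an antiderivative is F(t) = -5*t**7/7 + t**6/3 - t**4 + 3*t**2.
Then F(3) - F(2) = (-9612/7) - (-1556/21) = -27280/21.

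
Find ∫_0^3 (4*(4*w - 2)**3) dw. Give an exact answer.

Let u = 4*w - 2, so du = 4 dw. When w = 0, u = -2; when w = 3, u = 10.
The integral becomes ∫ u**3 du from -2 to 10, with antiderivative u**4/4.
Back in w: F(w) = (4*w - 2)**4/4.
Then F(3) - F(0) = (2500) - (4) = 2496.

2496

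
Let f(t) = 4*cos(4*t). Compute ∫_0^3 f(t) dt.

Let u = 4*t, so du = 4 dt. When t = 0, u = 0; when t = 3, u = 12.
The integral becomes ∫ cos(u) du from 0 to 12, with antiderivative sin(u).
Back in t: F(t) = sin(4*t).
Then F(3) - F(0) = (sin(12)) - (0) = sin(12).

sin(12)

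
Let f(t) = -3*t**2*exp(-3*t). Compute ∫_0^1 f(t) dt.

-2/9 + 17*exp(-3)/9

Integrate by parts twice (u = t^2, dv = -3*exp(-3*t) dt).
An antiderivative is F(t) = (9*t**2 + 6*t + 2)*exp(-3*t)/9.
Then F(1) - F(0) = (17*exp(-3)/9) - (2/9) = -2/9 + 17*exp(-3)/9.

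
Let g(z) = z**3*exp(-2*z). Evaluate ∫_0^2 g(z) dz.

3/8 - 71*exp(-4)/8

Integrate by parts 3 times (u = z^3, dv = exp(-2*z) dz).
An antiderivative is F(z) = (-4*z**3 - 6*z**2 - 6*z - 3)*exp(-2*z)/8.
Then F(2) - F(0) = (-71*exp(-4)/8) - (-3/8) = 3/8 - 71*exp(-4)/8.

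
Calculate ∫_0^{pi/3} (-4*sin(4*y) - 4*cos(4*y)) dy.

An antiderivative is F(y) = -sin(4*y) + cos(4*y).
Then F(pi/3) - F(0) = (-1/2 + sqrt(3)/2) - (1) = -3/2 + sqrt(3)/2.

-3/2 + sqrt(3)/2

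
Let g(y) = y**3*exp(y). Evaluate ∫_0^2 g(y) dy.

6 + 2*exp(2)

Integrate by parts 3 times (u = y^3, dv = exp(y) dy).
An antiderivative is F(y) = (y**3 - 3*y**2 + 6*y - 6)*exp(y).
Then F(2) - F(0) = (2*exp(2)) - (-6) = 6 + 2*exp(2).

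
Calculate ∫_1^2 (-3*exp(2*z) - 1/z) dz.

-3*exp(4)/2 - log(2) + 3*exp(2)/2

An antiderivative is F(z) = -3*exp(2*z)/2 - log(z).
Then F(2) - F(1) = (-3*exp(4)/2 - log(2)) - (-3*exp(2)/2) = -3*exp(4)/2 - log(2) + 3*exp(2)/2.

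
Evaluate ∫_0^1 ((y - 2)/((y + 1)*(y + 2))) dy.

-7*log(2) + 4*log(3)

Factor the denominator: y**2 + 3*y + 2 = (y + 2)(y + 1).
Partial fractions: (y - 2)/((y + 1)*(y + 2)) = 4/(y + 2) - 3/(y + 1).
An antiderivative is F(y) = -3*log(y + 1) + 4*log(y + 2).
Then F(1) - F(0) = (log(81/8)) - (log(16)) = -7*log(2) + 4*log(3).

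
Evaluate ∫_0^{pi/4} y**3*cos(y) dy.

-3*sqrt(2) - 3*sqrt(2)*pi/4 + sqrt(2)*pi**3/128 + 3*sqrt(2)*pi**2/32 + 6

Integrate by parts 3 times (u = y^3, dv = cos(y) dy).
An antiderivative is F(y) = y**3*sin(y) + 3*y**2*cos(y) - 6*y*sin(y) - 6*cos(y).
Then F(pi/4) - F(0) = (sqrt(2)*(-384 - 96*pi + pi**3 + 12*pi**2)/128) - (-6) = -3*sqrt(2) - 3*sqrt(2)*pi/4 + sqrt(2)*pi**3/128 + 3*sqrt(2)*pi**2/32 + 6.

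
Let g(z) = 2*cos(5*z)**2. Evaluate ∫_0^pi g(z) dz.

pi

Use the identity cos^2(5*z) = (1 + cos(10*z))/2.
An antiderivative is F(z) = z + sin(10*z)/10.
Then F(pi) - F(0) = (pi) - (0) = pi.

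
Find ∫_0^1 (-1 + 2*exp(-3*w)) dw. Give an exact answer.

(-exp(3) - 2)*exp(-3)/3

An antiderivative is F(w) = -w - 2*exp(-3*w)/3.
Then F(1) - F(0) = (-1 - 2*exp(-3)/3) - (-2/3) = (-exp(3) - 2)*exp(-3)/3.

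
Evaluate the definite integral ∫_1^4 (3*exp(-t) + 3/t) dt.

An antiderivative is F(t) = 3*log(t) - 3*exp(-t).
Then F(4) - F(1) = (-3*exp(-4) + 6*log(2)) - (-3*exp(-1)) = -3*exp(-4) + 3*exp(-1) + 6*log(2).

-3*exp(-4) + 3*exp(-1) + 6*log(2)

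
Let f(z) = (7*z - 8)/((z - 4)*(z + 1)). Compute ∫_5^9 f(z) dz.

-3*log(3) + 7*log(5)

Factor the denominator: z**2 - 3*z - 4 = (z + 1)(z - 4).
Partial fractions: (7*z - 8)/((z - 4)*(z + 1)) = 3/(z + 1) + 4/(z - 4).
An antiderivative is F(z) = 4*log(z - 4) + 3*log(z + 1).
Then F(9) - F(5) = (3*log(2) + 7*log(5)) - (3*log(2) + 3*log(3)) = -3*log(3) + 7*log(5).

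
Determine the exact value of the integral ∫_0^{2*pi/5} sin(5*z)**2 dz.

pi/5

Use the identity sin^2(5*z) = (1 - cos(10*z))/2.
An antiderivative is F(z) = z/2 - sin(10*z)/20.
Then F(2*pi/5) - F(0) = (pi/5) - (0) = pi/5.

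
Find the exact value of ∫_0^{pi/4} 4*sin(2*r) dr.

2

An antiderivative is F(r) = -2*cos(2*r).
Then F(pi/4) - F(0) = (0) - (-2) = 2.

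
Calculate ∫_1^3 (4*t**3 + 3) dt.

By the power rule, an antiderivative is F(t) = t**4 + 3*t.
Then F(3) - F(1) = (90) - (4) = 86.

86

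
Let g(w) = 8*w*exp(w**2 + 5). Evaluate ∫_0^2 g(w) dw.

Let u = w**2 + 5, so du = 2*w dw. When w = 0, u = 5; when w = 2, u = 9.
The integral becomes 4·∫ exp(u) du from 5 to 9, with antiderivative 4*exp(u).
Back in w: F(w) = 4*exp(w**2 + 5).
Then F(2) - F(0) = (4*exp(9)) - (4*exp(5)) = -4*(1 - exp(4))*exp(5).

-4*(1 - exp(4))*exp(5)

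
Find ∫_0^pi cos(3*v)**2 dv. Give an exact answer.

Use the identity cos^2(3*v) = (1 + cos(6*v))/2.
An antiderivative is F(v) = v/2 + sin(6*v)/12.
Then F(pi) - F(0) = (pi/2) - (0) = pi/2.

pi/2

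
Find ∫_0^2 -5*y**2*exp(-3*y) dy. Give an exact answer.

Integrate by parts twice (u = y^2, dv = -5*exp(-3*y) dy).
An antiderivative is F(y) = (45*y**2 + 30*y + 10)*exp(-3*y)/27.
Then F(2) - F(0) = (250*exp(-6)/27) - (10/27) = -10/27 + 250*exp(-6)/27.

-10/27 + 250*exp(-6)/27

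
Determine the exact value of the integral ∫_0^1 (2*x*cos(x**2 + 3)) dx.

sin(4) - sin(3)

Let u = x**2 + 3, so du = 2*x dx. When x = 0, u = 3; when x = 1, u = 4.
The integral becomes ∫ cos(u) du from 3 to 4, with antiderivative sin(u).
Back in x: F(x) = sin(x**2 + 3).
Then F(1) - F(0) = (sin(4)) - (sin(3)) = sin(4) - sin(3).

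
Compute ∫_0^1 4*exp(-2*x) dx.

2 - 2*exp(-2)

An antiderivative is F(x) = -2*exp(-2*x).
Then F(1) - F(0) = (-2*exp(-2)) - (-2) = 2 - 2*exp(-2).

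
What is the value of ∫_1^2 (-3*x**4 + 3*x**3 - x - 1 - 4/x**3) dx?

-227/20

By the power rule, an antiderivative is F(x) = -3*x**5/5 + 3*x**4/4 - x**2/2 - x + 2/x**2.
Then F(2) - F(1) = (-107/10) - (13/20) = -227/20.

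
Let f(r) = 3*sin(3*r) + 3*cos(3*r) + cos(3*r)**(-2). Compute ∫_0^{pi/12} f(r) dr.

4/3

An antiderivative is F(r) = sin(3*r) - cos(3*r) + tan(3*r)/3.
Then F(pi/12) - F(0) = (1/3) - (-1) = 4/3.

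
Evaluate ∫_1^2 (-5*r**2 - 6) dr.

By the power rule, an antiderivative is F(r) = -5*r**3/3 - 6*r.
Then F(2) - F(1) = (-76/3) - (-23/3) = -53/3.

-53/3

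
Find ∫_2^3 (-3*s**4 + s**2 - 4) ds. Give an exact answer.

By the power rule, an antiderivative is F(s) = -3*s**5/5 + s**3/3 - 4*s.
Then F(3) - F(2) = (-744/5) - (-368/15) = -1864/15.

-1864/15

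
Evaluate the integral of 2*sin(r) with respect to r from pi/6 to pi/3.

An antiderivative is F(r) = -2*cos(r).
Then F(pi/3) - F(pi/6) = (-1) - (-sqrt(3)) = -1 + sqrt(3).

-1 + sqrt(3)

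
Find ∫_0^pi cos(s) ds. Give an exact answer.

0

An antiderivative is F(s) = sin(s).
Then F(pi) - F(0) = (0) - (0) = 0.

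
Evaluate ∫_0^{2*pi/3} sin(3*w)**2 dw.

pi/3

Use the identity sin^2(3*w) = (1 - cos(6*w))/2.
An antiderivative is F(w) = w/2 - sin(6*w)/12.
Then F(2*pi/3) - F(0) = (pi/3) - (0) = pi/3.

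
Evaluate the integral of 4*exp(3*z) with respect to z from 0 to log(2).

28/3

Let u = exp(z), so du = exp(z) dz. When z = 0, u = 1; when z = log(2), u = 2.
The integral becomes 4·∫ u**2 du from 1 to 2, with antiderivative 4*u**3/3.
Back in z: F(z) = 4*exp(3*z)/3.
Then F(log(2)) - F(0) = (32/3) - (4/3) = 28/3.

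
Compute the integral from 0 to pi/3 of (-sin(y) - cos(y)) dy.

-sqrt(3)/2 - 1/2

An antiderivative is F(y) = -sin(y) + cos(y).
Then F(pi/3) - F(0) = (1/2 - sqrt(3)/2) - (1) = -sqrt(3)/2 - 1/2.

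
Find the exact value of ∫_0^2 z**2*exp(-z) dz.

2 - 10*exp(-2)

Integrate by parts twice (u = z^2, dv = exp(-z) dz).
An antiderivative is F(z) = (-z**2 - 2*z - 2)*exp(-z).
Then F(2) - F(0) = (-10*exp(-2)) - (-2) = 2 - 10*exp(-2).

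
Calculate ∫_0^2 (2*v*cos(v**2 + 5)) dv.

Let u = v**2 + 5, so du = 2*v dv. When v = 0, u = 5; when v = 2, u = 9.
The integral becomes ∫ cos(u) du from 5 to 9, with antiderivative sin(u).
Back in v: F(v) = sin(v**2 + 5).
Then F(2) - F(0) = (sin(9)) - (sin(5)) = sin(9) - sin(5).

sin(9) - sin(5)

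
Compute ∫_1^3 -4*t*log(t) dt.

8 - 18*log(3)

Integrate by parts once (u = ln t, dv = -4*t dt).
An antiderivative is F(t) = -t**2*(2*log(t) - 1).
Then F(3) - F(1) = (9 - 18*log(3)) - (1) = 8 - 18*log(3).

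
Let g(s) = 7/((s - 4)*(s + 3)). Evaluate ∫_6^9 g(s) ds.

Factor the denominator: s**2 - s - 12 = (s + 3)(s - 4).
Partial fractions: 7/((s - 4)*(s + 3)) = -1/(s + 3) + 1/(s - 4).
An antiderivative is F(s) = log(s - 4) - log(s + 3).
Then F(9) - F(6) = (log(5/12)) - (log(2/9)) = log(15/8).

log(15/8)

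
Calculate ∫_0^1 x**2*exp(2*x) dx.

-1/4 + exp(2)/4

Integrate by parts twice (u = x^2, dv = exp(2*x) dx).
An antiderivative is F(x) = (2*x**2 - 2*x + 1)*exp(2*x)/4.
Then F(1) - F(0) = (exp(2)/4) - (1/4) = -1/4 + exp(2)/4.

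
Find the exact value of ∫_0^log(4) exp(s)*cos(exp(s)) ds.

-sin(1) + sin(4)

Let u = exp(s), so du = exp(s) ds. When s = 0, u = 1; when s = log(4), u = 4.
The integral becomes ∫ cos(u) du from 1 to 4, with antiderivative sin(u).
Back in s: F(s) = sin(exp(s)).
Then F(log(4)) - F(0) = (sin(4)) - (sin(1)) = -sin(1) + sin(4).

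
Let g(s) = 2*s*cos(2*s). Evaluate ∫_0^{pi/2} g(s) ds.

Integrate by parts once (u = s, dv = 2*cos(2*s) ds).
An antiderivative is F(s) = s*sin(2*s) + cos(2*s)/2.
Then F(pi/2) - F(0) = (-1/2) - (1/2) = -1.

-1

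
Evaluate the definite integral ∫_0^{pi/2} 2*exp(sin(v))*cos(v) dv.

-2 + 2*E

Let u = sin(v), so du = cos(v) dv. When v = 0, u = 0; when v = pi/2, u = 1.
The integral becomes 2·∫ exp(u) du from 0 to 1, with antiderivative 2*exp(u).
Back in v: F(v) = 2*exp(sin(v)).
Then F(pi/2) - F(0) = (2*E) - (2) = -2 + 2*E.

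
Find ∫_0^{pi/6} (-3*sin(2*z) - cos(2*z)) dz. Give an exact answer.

An antiderivative is F(z) = -sin(2*z)/2 + 3*cos(2*z)/2.
Then F(pi/6) - F(0) = (3/4 - sqrt(3)/4) - (3/2) = -3/4 - sqrt(3)/4.

-3/4 - sqrt(3)/4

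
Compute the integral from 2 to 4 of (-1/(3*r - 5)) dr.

-log(7)/3

An antiderivative is F(r) = -log(3*r - 5)/3.
Then F(4) - F(2) = (-log(7)/3) - (0) = -log(7)/3.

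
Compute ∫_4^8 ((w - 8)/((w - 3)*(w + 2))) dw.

Factor the denominator: w**2 - w - 6 = (w + 2)(w - 3).
Partial fractions: (w - 8)/((w - 3)*(w + 2)) = 2/(w + 2) - 1/(w - 3).
An antiderivative is F(w) = -log(w - 3) + 2*log(w + 2).
Then F(8) - F(4) = (log(20)) - (log(36)) = log(5/9).

log(5/9)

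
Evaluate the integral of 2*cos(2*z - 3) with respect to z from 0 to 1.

-sin(1) + sin(3)

Let u = 2*z - 3, so du = 2 dz. When z = 0, u = -3; when z = 1, u = -1.
The integral becomes ∫ cos(u) du from -3 to -1, with antiderivative sin(u).
Back in z: F(z) = sin(2*z - 3).
Then F(1) - F(0) = (-sin(1)) - (-sin(3)) = -sin(1) + sin(3).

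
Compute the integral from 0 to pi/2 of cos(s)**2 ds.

pi/4

Use the identity cos^2(s) = (1 + cos(2*s))/2.
An antiderivative is F(s) = s/2 + sin(2*s)/4.
Then F(pi/2) - F(0) = (pi/4) - (0) = pi/4.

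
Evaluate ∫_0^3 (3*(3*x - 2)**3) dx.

Let u = 3*x - 2, so du = 3 dx. When x = 0, u = -2; when x = 3, u = 7.
The integral becomes ∫ u**3 du from -2 to 7, with antiderivative u**4/4.
Back in x: F(x) = (3*x - 2)**4/4.
Then F(3) - F(0) = (2401/4) - (4) = 2385/4.

2385/4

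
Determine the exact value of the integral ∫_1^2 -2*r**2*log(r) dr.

14/9 - 16*log(2)/3

Integrate by parts once (u = ln r, dv = -2*r**2 dr).
An antiderivative is F(r) = -2*r**3*(3*log(r) - 1)/9.
Then F(2) - F(1) = (16/9 - 16*log(2)/3) - (2/9) = 14/9 - 16*log(2)/3.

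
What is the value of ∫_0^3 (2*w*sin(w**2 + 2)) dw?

Let u = w**2 + 2, so du = 2*w dw. When w = 0, u = 2; when w = 3, u = 11.
The integral becomes ∫ sin(u) du from 2 to 11, with antiderivative -cos(u).
Back in w: F(w) = -cos(w**2 + 2).
Then F(3) - F(0) = (-cos(11)) - (-cos(2)) = cos(2) - cos(11).

cos(2) - cos(11)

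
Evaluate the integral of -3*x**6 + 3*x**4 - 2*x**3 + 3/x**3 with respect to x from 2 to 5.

-44625939/1400

By the power rule, an antiderivative is F(x) = -3*x**7/7 + 3*x**5/5 - x**4/2 - 3/(2*x**2).
Then F(5) - F(2) = (-5585948/175) - (-12329/280) = -44625939/1400.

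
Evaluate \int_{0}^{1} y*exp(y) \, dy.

Integrate by parts once (u = y, dv = exp(y) dy).
An antiderivative is F(y) = (y - 1)*exp(y).
Then F(1) - F(0) = (0) - (-1) = 1.

1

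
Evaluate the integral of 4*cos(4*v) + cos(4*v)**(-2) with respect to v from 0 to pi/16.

An antiderivative is F(v) = sin(4*v) + tan(4*v)/4.
Then F(pi/16) - F(0) = (1/4 + sqrt(2)/2) - (0) = 1/4 + sqrt(2)/2.

1/4 + sqrt(2)/2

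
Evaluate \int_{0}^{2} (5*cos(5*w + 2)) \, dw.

Let u = 5*w + 2, so du = 5 dw. When w = 0, u = 2; when w = 2, u = 12.
The integral becomes ∫ cos(u) du from 2 to 12, with antiderivative sin(u).
Back in w: F(w) = sin(5*w + 2).
Then F(2) - F(0) = (sin(12)) - (sin(2)) = -sin(2) + sin(12).

-sin(2) + sin(12)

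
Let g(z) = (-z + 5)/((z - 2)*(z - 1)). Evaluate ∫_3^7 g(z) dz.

-4*log(3) + 3*log(5)

Factor the denominator: z**2 - 3*z + 2 = (z - 1)(z - 2).
Partial fractions: (-z + 5)/((z - 2)*(z - 1)) = -4/(z - 1) + 3/(z - 2).
An antiderivative is F(z) = 3*log(z - 2) - 4*log(z - 1).
Then F(7) - F(3) = (-4*log(3) - 4*log(2) + 3*log(5)) - (-log(16)) = -4*log(3) + 3*log(5).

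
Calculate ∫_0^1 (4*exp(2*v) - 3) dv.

An antiderivative is F(v) = 2*exp(2*v) - 3*v.
Then F(1) - F(0) = (-3 + 2*exp(2)) - (2) = -5 + 2*exp(2).

-5 + 2*exp(2)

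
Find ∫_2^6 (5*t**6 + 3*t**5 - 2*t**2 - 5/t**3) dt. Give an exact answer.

By the power rule, an antiderivative is F(t) = 5*t**7/7 + t**6/2 - 2*t**3/3 + 5/(2*t**2).
Then F(6) - F(2) = (112461731/504) - (19945/168) = 14050237/63.

14050237/63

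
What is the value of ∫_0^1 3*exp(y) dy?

-3 + 3*E

An antiderivative is F(y) = 3*exp(y).
Then F(1) - F(0) = (3*E) - (3) = -3 + 3*E.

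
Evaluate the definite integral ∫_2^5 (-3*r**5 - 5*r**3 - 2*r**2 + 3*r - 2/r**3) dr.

By the power rule, an antiderivative is F(r) = -r**6/2 - 5*r**4/4 - 2*r**3/3 + 3*r**2/2 + r**(-2).
Then F(5) - F(2) = (-2591863/300) - (-613/12) = -429423/50.

-429423/50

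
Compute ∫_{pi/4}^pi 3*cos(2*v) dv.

-3/2

An antiderivative is F(v) = 3*sin(2*v)/2.
Then F(pi) - F(pi/4) = (0) - (3/2) = -3/2.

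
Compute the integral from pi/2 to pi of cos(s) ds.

-1

An antiderivative is F(s) = sin(s).
Then F(pi) - F(pi/2) = (0) - (1) = -1.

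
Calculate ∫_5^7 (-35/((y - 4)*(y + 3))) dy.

Factor the denominator: y**2 - y - 12 = (y + 3)(y - 4).
Partial fractions: -35/((y - 4)*(y + 3)) = 5/(y + 3) - 5/(y - 4).
An antiderivative is F(y) = -5*log(y - 4) + 5*log(y + 3).
Then F(7) - F(5) = (-5*log(3) + 5*log(2) + 5*log(5)) - (15*log(2)) = -10*log(2) - 5*log(3) + 5*log(5).

-10*log(2) - 5*log(3) + 5*log(5)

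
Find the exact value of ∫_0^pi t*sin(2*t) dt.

-pi/2

Integrate by parts once (u = t, dv = sin(2*t) dt).
An antiderivative is F(t) = -t*cos(2*t)/2 + sin(2*t)/4.
Then F(pi) - F(0) = (-pi/2) - (0) = -pi/2.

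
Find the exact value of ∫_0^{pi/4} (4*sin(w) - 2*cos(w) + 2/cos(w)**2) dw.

An antiderivative is F(w) = -2*sin(w) - 4*cos(w) + 2*tan(w).
Then F(pi/4) - F(0) = (2 - 3*sqrt(2)) - (-4) = 6 - 3*sqrt(2).

6 - 3*sqrt(2)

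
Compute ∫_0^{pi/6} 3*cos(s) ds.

An antiderivative is F(s) = 3*sin(s).
Then F(pi/6) - F(0) = (3/2) - (0) = 3/2.

3/2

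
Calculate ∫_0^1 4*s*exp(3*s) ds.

Integrate by parts once (u = s, dv = 4*exp(3*s) ds).
An antiderivative is F(s) = (12*s - 4)*exp(3*s)/9.
Then F(1) - F(0) = (8*exp(3)/9) - (-4/9) = 4/9 + 8*exp(3)/9.

4/9 + 8*exp(3)/9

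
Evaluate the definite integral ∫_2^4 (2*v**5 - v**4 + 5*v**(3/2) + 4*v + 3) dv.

By the power rule, an antiderivative is F(v) = v**6/3 + 2*v**(5/2) - v**5/5 + 2*v**2 + 3*v.
Then F(4) - F(2) = (19028/15) - (8*sqrt(2) + 434/15) = 6198/5 - 8*sqrt(2).

6198/5 - 8*sqrt(2)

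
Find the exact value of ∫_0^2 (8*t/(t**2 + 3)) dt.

Let u = t**2 + 3, so du = 2*t dt. When t = 0, u = 3; when t = 2, u = 7.
The integral becomes 4·∫ 1/u du from 3 to 7, with antiderivative 4*log(u).
Back in t: F(t) = 4*log(t**2 + 3).
Then F(2) - F(0) = (4*log(7)) - (log(81)) = -4*log(3) + 4*log(7).

-4*log(3) + 4*log(7)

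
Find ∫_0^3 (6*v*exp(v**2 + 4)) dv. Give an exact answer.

Let u = v**2 + 4, so du = 2*v dv. When v = 0, u = 4; when v = 3, u = 13.
The integral becomes 3·∫ exp(u) du from 4 to 13, with antiderivative 3*exp(u).
Back in v: F(v) = 3*exp(v**2 + 4).
Then F(3) - F(0) = (3*exp(13)) - (3*exp(4)) = -3*(1 - exp(9))*exp(4).

-3*(1 - exp(9))*exp(4)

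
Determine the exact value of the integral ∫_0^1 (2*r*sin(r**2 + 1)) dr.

-cos(2) + cos(1)

Let u = r**2 + 1, so du = 2*r dr. When r = 0, u = 1; when r = 1, u = 2.
The integral becomes ∫ sin(u) du from 1 to 2, with antiderivative -cos(u).
Back in r: F(r) = -cos(r**2 + 1).
Then F(1) - F(0) = (-cos(2)) - (-cos(1)) = -cos(2) + cos(1).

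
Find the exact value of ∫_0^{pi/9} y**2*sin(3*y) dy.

-1/27 - pi**2/486 + sqrt(3)*pi/81

Integrate by parts twice (u = y^2, dv = sin(3*y) dy).
An antiderivative is F(y) = -y**2*cos(3*y)/3 + 2*y*sin(3*y)/9 + 2*cos(3*y)/27.
Then F(pi/9) - F(0) = (-pi**2/486 + 1/27 + sqrt(3)*pi/81) - (2/27) = -1/27 - pi**2/486 + sqrt(3)*pi/81.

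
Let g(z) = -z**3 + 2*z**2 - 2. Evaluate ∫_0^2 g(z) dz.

-8/3

By the power rule, an antiderivative is F(z) = -z**4/4 + 2*z**3/3 - 2*z.
Then F(2) - F(0) = (-8/3) - (0) = -8/3.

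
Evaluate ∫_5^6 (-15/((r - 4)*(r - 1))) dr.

-15*log(2) + 5*log(5)

Factor the denominator: r**2 - 5*r + 4 = (r - 1)(r - 4).
Partial fractions: -15/((r - 4)*(r - 1)) = 5/(r - 1) - 5/(r - 4).
An antiderivative is F(r) = -5*log(r - 4) + 5*log(r - 1).
Then F(6) - F(5) = (-5*log(2) + 5*log(5)) - (10*log(2)) = -15*log(2) + 5*log(5).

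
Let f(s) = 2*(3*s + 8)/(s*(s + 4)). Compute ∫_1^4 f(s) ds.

-2*log(5) + 14*log(2)

Factor the denominator: s**2 + 4*s = (s + 4)s.
Partial fractions: 2*(3*s + 8)/(s*(s + 4)) = 2/(s + 4) + 4/s.
An antiderivative is F(s) = 4*log(s) + 2*log(s + 4).
Then F(4) - F(1) = (14*log(2)) - (log(25)) = -2*log(5) + 14*log(2).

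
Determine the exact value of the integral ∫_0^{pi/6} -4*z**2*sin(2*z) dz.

Integrate by parts twice (u = z^2, dv = -4*sin(2*z) dz).
An antiderivative is F(z) = 2*z**2*cos(2*z) - 2*z*sin(2*z) - cos(2*z).
Then F(pi/6) - F(0) = (-sqrt(3)*pi/6 - 1/2 + pi**2/36) - (-1) = -sqrt(3)*pi/6 + pi**2/36 + 1/2.

-sqrt(3)*pi/6 + pi**2/36 + 1/2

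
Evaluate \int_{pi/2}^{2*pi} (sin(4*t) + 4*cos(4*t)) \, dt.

0

An antiderivative is F(t) = sin(4*t) - cos(4*t)/4.
Then F(2*pi) - F(pi/2) = (-1/4) - (-1/4) = 0.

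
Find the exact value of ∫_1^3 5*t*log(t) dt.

-10 + 45*log(3)/2

Integrate by parts once (u = ln t, dv = 5*t dt).
An antiderivative is F(t) = 5*t**2*(2*log(t) - 1)/4.
Then F(3) - F(1) = (-45/4 + 45*log(3)/2) - (-5/4) = -10 + 45*log(3)/2.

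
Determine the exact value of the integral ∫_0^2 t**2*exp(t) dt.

Integrate by parts twice (u = t^2, dv = exp(t) dt).
An antiderivative is F(t) = (t**2 - 2*t + 2)*exp(t).
Then F(2) - F(0) = (2*exp(2)) - (2) = -2 + 2*exp(2).

-2 + 2*exp(2)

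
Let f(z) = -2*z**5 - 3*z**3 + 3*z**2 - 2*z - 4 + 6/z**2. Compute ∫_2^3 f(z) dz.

-3113/12

By the power rule, an antiderivative is F(z) = -z**6/3 - 3*z**4/4 + z**3 - z**2 - 4*z - 6/z.
Then F(3) - F(2) = (-1199/4) - (-121/3) = -3113/12.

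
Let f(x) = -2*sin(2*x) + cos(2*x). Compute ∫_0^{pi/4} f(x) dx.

-1/2

An antiderivative is F(x) = sin(2*x)/2 + cos(2*x).
Then F(pi/4) - F(0) = (1/2) - (1) = -1/2.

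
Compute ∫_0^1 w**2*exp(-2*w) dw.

(-5 + exp(2))*exp(-2)/4

Integrate by parts twice (u = w^2, dv = exp(-2*w) dw).
An antiderivative is F(w) = (-2*w**2 - 2*w - 1)*exp(-2*w)/4.
Then F(1) - F(0) = (-5*exp(-2)/4) - (-1/4) = (-5 + exp(2))*exp(-2)/4.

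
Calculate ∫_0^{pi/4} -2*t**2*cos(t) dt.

sqrt(2)*(-8*pi - pi**2 + 32)/16

Integrate by parts twice (u = t^2, dv = -2*cos(t) dt).
An antiderivative is F(t) = -2*t**2*sin(t) - 4*t*cos(t) + 4*sin(t).
Then F(pi/4) - F(0) = (sqrt(2)*(-8*pi - pi**2 + 32)/16) - (0) = sqrt(2)*(-8*pi - pi**2 + 32)/16.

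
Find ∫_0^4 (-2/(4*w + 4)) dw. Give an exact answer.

An antiderivative is F(w) = -log(4*w + 4)/2.
Then F(4) - F(0) = (-log(20)/2) - (-log(2)) = -log(20)/2 + log(2).

-log(20)/2 + log(2)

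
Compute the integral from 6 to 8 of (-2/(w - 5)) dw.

-log(9)

An antiderivative is F(w) = -2*log(w - 5).
Then F(8) - F(6) = (-log(9)) - (0) = -log(9).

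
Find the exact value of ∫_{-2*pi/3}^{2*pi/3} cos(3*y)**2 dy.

2*pi/3

Use the identity cos^2(3*y) = (1 + cos(6*y))/2.
An antiderivative is F(y) = y/2 + sin(6*y)/12.
Then F(2*pi/3) - F(-2*pi/3) = (pi/3) - (-pi/3) = 2*pi/3.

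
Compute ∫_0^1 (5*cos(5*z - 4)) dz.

sin(4) + sin(1)

Let u = 5*z - 4, so du = 5 dz. When z = 0, u = -4; when z = 1, u = 1.
The integral becomes ∫ cos(u) du from -4 to 1, with antiderivative sin(u).
Back in z: F(z) = sin(5*z - 4).
Then F(1) - F(0) = (sin(1)) - (-sin(4)) = sin(4) + sin(1).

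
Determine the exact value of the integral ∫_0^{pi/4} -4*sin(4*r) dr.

An antiderivative is F(r) = cos(4*r).
Then F(pi/4) - F(0) = (-1) - (1) = -2.

-2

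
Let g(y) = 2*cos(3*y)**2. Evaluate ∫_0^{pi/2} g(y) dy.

Use the identity cos^2(3*y) = (1 + cos(6*y))/2.
An antiderivative is F(y) = y + sin(6*y)/6.
Then F(pi/2) - F(0) = (pi/2) - (0) = pi/2.

pi/2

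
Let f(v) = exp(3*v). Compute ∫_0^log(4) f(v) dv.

21

Let u = exp(v), so du = exp(v) dv. When v = 0, u = 1; when v = log(4), u = 4.
The integral becomes ∫ u**2 du from 1 to 4, with antiderivative u**3/3.
Back in v: F(v) = exp(3*v)/3.
Then F(log(4)) - F(0) = (64/3) - (1/3) = 21.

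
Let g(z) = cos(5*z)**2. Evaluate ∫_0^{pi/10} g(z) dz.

pi/20

Use the identity cos^2(5*z) = (1 + cos(10*z))/2.
An antiderivative is F(z) = z/2 + sin(10*z)/20.
Then F(pi/10) - F(0) = (pi/20) - (0) = pi/20.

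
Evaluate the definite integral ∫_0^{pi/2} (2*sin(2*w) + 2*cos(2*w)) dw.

2

An antiderivative is F(w) = sin(2*w) - cos(2*w).
Then F(pi/2) - F(0) = (1) - (-1) = 2.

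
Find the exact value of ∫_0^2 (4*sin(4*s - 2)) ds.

Let u = 4*s - 2, so du = 4 ds. When s = 0, u = -2; when s = 2, u = 6.
The integral becomes ∫ sin(u) du from -2 to 6, with antiderivative -cos(u).
Back in s: F(s) = -cos(4*s - 2).
Then F(2) - F(0) = (-cos(6)) - (-cos(2)) = -cos(6) + cos(2).

-cos(6) + cos(2)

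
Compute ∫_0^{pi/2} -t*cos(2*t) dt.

1/2

Integrate by parts once (u = t, dv = -cos(2*t) dt).
An antiderivative is F(t) = -t*sin(2*t)/2 - cos(2*t)/4.
Then F(pi/2) - F(0) = (1/4) - (-1/4) = 1/2.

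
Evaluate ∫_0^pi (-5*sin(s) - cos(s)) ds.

-10

An antiderivative is F(s) = -sin(s) + 5*cos(s).
Then F(pi) - F(0) = (-5) - (5) = -10.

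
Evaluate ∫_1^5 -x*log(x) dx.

Integrate by parts once (u = ln x, dv = -x dx).
An antiderivative is F(x) = -x**2*(2*log(x) - 1)/4.
Then F(5) - F(1) = (25/4 - 25*log(5)/2) - (1/4) = 6 - 25*log(5)/2.

6 - 25*log(5)/2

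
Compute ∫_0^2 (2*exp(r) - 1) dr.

An antiderivative is F(r) = -r + 2*exp(r).
Then F(2) - F(0) = (-2 + 2*exp(2)) - (2) = -4 + 2*exp(2).

-4 + 2*exp(2)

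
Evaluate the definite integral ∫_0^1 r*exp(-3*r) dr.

Integrate by parts once (u = r, dv = exp(-3*r) dr).
An antiderivative is F(r) = (-3*r - 1)*exp(-3*r)/9.
Then F(1) - F(0) = (-4*exp(-3)/9) - (-1/9) = (-4 + exp(3))*exp(-3)/9.

(-4 + exp(3))*exp(-3)/9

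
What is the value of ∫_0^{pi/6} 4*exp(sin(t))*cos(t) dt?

Let u = sin(t), so du = cos(t) dt. When t = 0, u = 0; when t = pi/6, u = 1/2.
The integral becomes 4·∫ exp(u) du from 0 to 1/2, with antiderivative 4*exp(u).
Back in t: F(t) = 4*exp(sin(t)).
Then F(pi/6) - F(0) = (4*exp(1/2)) - (4) = -4 + 4*exp(1/2).

-4 + 4*exp(1/2)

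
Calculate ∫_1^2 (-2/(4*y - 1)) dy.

An antiderivative is F(y) = -log(4*y - 1)/2.
Then F(2) - F(1) = (-log(7)/2) - (-log(3)/2) = -log(7)/2 + log(3)/2.

-log(7)/2 + log(3)/2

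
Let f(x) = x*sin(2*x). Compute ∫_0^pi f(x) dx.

-pi/2

Integrate by parts once (u = x, dv = sin(2*x) dx).
An antiderivative is F(x) = -x*cos(2*x)/2 + sin(2*x)/4.
Then F(pi) - F(0) = (-pi/2) - (0) = -pi/2.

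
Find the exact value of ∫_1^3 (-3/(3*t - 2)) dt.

-log(7)

An antiderivative is F(t) = -log(3*t - 2).
Then F(3) - F(1) = (-log(7)) - (0) = -log(7).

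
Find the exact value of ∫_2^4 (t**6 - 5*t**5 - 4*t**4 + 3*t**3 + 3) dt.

-57586/35

By the power rule, an antiderivative is F(t) = t**7/7 - 5*t**6/6 - 4*t**5/5 + 3*t**4/4 + 3*t.
Then F(4) - F(2) = (-177236/105) - (-4478/105) = -57586/35.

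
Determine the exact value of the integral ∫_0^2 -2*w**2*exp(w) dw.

4 - 4*exp(2)

Integrate by parts twice (u = w^2, dv = -2*exp(w) dw).
An antiderivative is F(w) = (-2*w**2 + 4*w - 4)*exp(w).
Then F(2) - F(0) = (-4*exp(2)) - (-4) = 4 - 4*exp(2).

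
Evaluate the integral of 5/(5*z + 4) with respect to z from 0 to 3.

Let u = 5*z + 4, so du = 5 dz. When z = 0, u = 4; when z = 3, u = 19.
The integral becomes ∫ 1/u du from 4 to 19, with antiderivative log(u).
Back in z: F(z) = log(5*z + 4).
Then F(3) - F(0) = (log(19)) - (log(4)) = log(19/4).

log(19/4)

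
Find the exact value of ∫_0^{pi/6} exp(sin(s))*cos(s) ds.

-1 + exp(1/2)

Let u = sin(s), so du = cos(s) ds. When s = 0, u = 0; when s = pi/6, u = 1/2.
The integral becomes ∫ exp(u) du from 0 to 1/2, with antiderivative exp(u).
Back in s: F(s) = exp(sin(s)).
Then F(pi/6) - F(0) = (exp(1/2)) - (1) = -1 + exp(1/2).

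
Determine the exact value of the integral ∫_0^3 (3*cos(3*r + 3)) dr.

Let u = 3*r + 3, so du = 3 dr. When r = 0, u = 3; when r = 3, u = 12.
The integral becomes ∫ cos(u) du from 3 to 12, with antiderivative sin(u).
Back in r: F(r) = sin(3*r + 3).
Then F(3) - F(0) = (sin(12)) - (sin(3)) = sin(12) - sin(3).

sin(12) - sin(3)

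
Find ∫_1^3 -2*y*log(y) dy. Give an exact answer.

Integrate by parts once (u = ln y, dv = -2*y dy).
An antiderivative is F(y) = -y**2*(2*log(y) - 1)/2.
Then F(3) - F(1) = (9/2 - 9*log(3)) - (1/2) = 4 - 9*log(3).

4 - 9*log(3)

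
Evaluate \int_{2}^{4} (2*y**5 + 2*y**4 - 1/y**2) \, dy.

34811/20

By the power rule, an antiderivative is F(y) = y**6/3 + 2*y**5/5 + 1/y.
Then F(4) - F(2) = (106511/60) - (1039/30) = 34811/20.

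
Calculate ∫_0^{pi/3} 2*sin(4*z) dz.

3/4

An antiderivative is F(z) = -cos(4*z)/2.
Then F(pi/3) - F(0) = (1/4) - (-1/2) = 3/4.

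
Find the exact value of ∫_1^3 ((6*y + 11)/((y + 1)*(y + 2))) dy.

-log(3) + log(5) + 5*log(2)

Factor the denominator: y**2 + 3*y + 2 = (y + 2)(y + 1).
Partial fractions: (6*y + 11)/((y + 1)*(y + 2)) = 1/(y + 2) + 5/(y + 1).
An antiderivative is F(y) = 5*log(y + 1) + log(y + 2).
Then F(3) - F(1) = (log(5) + 10*log(2)) - (log(96)) = -log(3) + log(5) + 5*log(2).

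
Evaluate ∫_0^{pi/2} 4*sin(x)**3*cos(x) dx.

1

Let u = sin(x), so du = cos(x) dx. When x = 0, u = 0; when x = pi/2, u = 1.
The integral becomes 4·∫ u**3 du from 0 to 1, with antiderivative u**4.
Back in x: F(x) = sin(x)**4.
Then F(pi/2) - F(0) = (1) - (0) = 1.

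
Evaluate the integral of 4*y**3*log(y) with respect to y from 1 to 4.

Integrate by parts once (u = ln y, dv = 4*y**3 dy).
An antiderivative is F(y) = y**4*(4*log(y) - 1)/4.
Then F(4) - F(1) = (-64 + 512*log(2)) - (-1/4) = -255/4 + 512*log(2).

-255/4 + 512*log(2)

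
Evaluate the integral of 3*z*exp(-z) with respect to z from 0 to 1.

Integrate by parts once (u = z, dv = 3*exp(-z) dz).
An antiderivative is F(z) = (-3*z - 3)*exp(-z).
Then F(1) - F(0) = (-6*exp(-1)) - (-3) = 3 - 6*exp(-1).

3 - 6*exp(-1)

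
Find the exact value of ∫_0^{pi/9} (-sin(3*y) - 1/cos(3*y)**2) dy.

An antiderivative is F(y) = cos(3*y)/3 - tan(3*y)/3.
Then F(pi/9) - F(0) = (1/6 - sqrt(3)/3) - (1/3) = -sqrt(3)/3 - 1/6.

-sqrt(3)/3 - 1/6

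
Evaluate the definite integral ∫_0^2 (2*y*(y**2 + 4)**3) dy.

960

Let u = y**2 + 4, so du = 2*y dy. When y = 0, u = 4; when y = 2, u = 8.
The integral becomes ∫ u**3 du from 4 to 8, with antiderivative u**4/4.
Back in y: F(y) = (y**2 + 4)**4/4.
Then F(2) - F(0) = (1024) - (64) = 960.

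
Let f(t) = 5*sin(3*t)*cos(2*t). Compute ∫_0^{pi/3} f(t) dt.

3/2

Use the identity sin(3*t)cos(2*t) = [sin(5*t) + sin(t)]/2.
An antiderivative is F(t) = -5*cos(t)/2 - cos(5*t)/2.
Then F(pi/3) - F(0) = (-3/2) - (-3) = 3/2.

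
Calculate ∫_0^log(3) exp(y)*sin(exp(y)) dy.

cos(1) - cos(3)

Let u = exp(y), so du = exp(y) dy. When y = 0, u = 1; when y = log(3), u = 3.
The integral becomes ∫ sin(u) du from 1 to 3, with antiderivative -cos(u).
Back in y: F(y) = -cos(exp(y)).
Then F(log(3)) - F(0) = (-cos(3)) - (-cos(1)) = cos(1) - cos(3).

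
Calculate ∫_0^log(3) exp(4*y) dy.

20

Let u = exp(y), so du = exp(y) dy. When y = 0, u = 1; when y = log(3), u = 3.
The integral becomes ∫ u**3 du from 1 to 3, with antiderivative u**4/4.
Back in y: F(y) = exp(4*y)/4.
Then F(log(3)) - F(0) = (81/4) - (1/4) = 20.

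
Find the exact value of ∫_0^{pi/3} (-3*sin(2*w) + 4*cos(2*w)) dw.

-9/4 + sqrt(3)

An antiderivative is F(w) = 2*sin(2*w) + 3*cos(2*w)/2.
Then F(pi/3) - F(0) = (-3/4 + sqrt(3)) - (3/2) = -9/4 + sqrt(3).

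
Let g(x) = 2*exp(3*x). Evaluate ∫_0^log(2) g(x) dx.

14/3

Let u = exp(x), so du = exp(x) dx. When x = 0, u = 1; when x = log(2), u = 2.
The integral becomes 2·∫ u**2 du from 1 to 2, with antiderivative 2*u**3/3.
Back in x: F(x) = 2*exp(3*x)/3.
Then F(log(2)) - F(0) = (16/3) - (2/3) = 14/3.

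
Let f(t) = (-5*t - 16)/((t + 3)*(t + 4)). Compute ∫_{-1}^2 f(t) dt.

-log(40)

Factor the denominator: t**2 + 7*t + 12 = (t + 4)(t + 3).
Partial fractions: (-5*t - 16)/((t + 3)*(t + 4)) = -4/(t + 4) - 1/(t + 3).
An antiderivative is F(t) = -log(t + 3) - 4*log(t + 4).
Then F(2) - F(-1) = (-4*log(3) - 4*log(2) - log(5)) - (-4*log(3) - log(2)) = -log(40).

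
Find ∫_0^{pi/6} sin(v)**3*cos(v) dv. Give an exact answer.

Let u = sin(v), so du = cos(v) dv. When v = 0, u = 0; when v = pi/6, u = 1/2.
The integral becomes ∫ u**3 du from 0 to 1/2, with antiderivative u**4/4.
Back in v: F(v) = sin(v)**4/4.
Then F(pi/6) - F(0) = (1/64) - (0) = 1/64.

1/64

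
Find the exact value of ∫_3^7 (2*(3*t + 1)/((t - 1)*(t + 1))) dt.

Factor the denominator: t**2 - 1 = (t + 1)(t - 1).
Partial fractions: 2*(3*t + 1)/((t - 1)*(t + 1)) = 2/(t + 1) + 4/(t - 1).
An antiderivative is F(t) = 4*log(t - 1) + 2*log(t + 1).
Then F(7) - F(3) = (4*log(3) + 10*log(2)) - (8*log(2)) = 2*log(2) + 4*log(3).

2*log(2) + 4*log(3)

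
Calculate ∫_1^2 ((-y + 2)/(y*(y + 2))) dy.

Factor the denominator: y**2 + 2*y = (y + 2)y.
Partial fractions: (-y + 2)/(y*(y + 2)) = -2/(y + 2) + 1/y.
An antiderivative is F(y) = log(y) - 2*log(y + 2).
Then F(2) - F(1) = (-log(8)) - (-log(9)) = log(9/8).

log(9/8)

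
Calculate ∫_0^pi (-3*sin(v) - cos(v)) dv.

An antiderivative is F(v) = -sin(v) + 3*cos(v).
Then F(pi) - F(0) = (-3) - (3) = -6.

-6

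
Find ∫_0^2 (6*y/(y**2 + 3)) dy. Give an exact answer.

-3*log(3) + 3*log(7)

Let u = y**2 + 3, so du = 2*y dy. When y = 0, u = 3; when y = 2, u = 7.
The integral becomes 3·∫ 1/u du from 3 to 7, with antiderivative 3*log(u).
Back in y: F(y) = 3*log(y**2 + 3).
Then F(2) - F(0) = (3*log(7)) - (log(27)) = -3*log(3) + 3*log(7).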